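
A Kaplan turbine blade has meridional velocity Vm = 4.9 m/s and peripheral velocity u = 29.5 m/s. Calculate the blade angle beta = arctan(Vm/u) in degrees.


beta = arctan(4.9 / 29.5) = 9.4308 degrees


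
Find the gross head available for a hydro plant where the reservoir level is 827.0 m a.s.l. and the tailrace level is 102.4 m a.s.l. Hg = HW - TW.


Hg = 827.0 - 102.4 = 724.6000 m


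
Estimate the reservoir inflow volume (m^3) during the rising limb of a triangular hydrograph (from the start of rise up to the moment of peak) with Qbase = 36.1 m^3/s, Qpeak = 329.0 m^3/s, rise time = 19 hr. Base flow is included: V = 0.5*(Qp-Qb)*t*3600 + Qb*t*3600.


V = 0.5*(329.0 - 36.1)*19*3600 + 36.1*19*3600 = 1.2486e+07 m^3


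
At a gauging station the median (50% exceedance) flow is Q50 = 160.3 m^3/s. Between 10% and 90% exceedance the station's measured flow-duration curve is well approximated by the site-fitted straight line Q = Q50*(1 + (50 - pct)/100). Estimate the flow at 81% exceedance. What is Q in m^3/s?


Q = 160.3 * (1 + (50 - 81)/100) = 110.6070 m^3/s


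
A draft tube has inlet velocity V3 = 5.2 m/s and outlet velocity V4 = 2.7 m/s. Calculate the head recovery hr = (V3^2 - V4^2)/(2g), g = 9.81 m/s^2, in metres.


hr = (5.2^2 - 2.7^2) / (2*9.81) = 1.0066 m


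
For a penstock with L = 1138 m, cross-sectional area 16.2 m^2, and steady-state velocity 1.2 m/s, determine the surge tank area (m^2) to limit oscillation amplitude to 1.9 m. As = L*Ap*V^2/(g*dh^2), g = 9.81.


As = 1138 * 16.2 * 1.2^2 / (9.81 * 1.9^2) = 749.6241 m^2


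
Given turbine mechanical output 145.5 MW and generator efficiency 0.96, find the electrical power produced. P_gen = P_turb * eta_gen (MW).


P_gen = 145.5 * 0.96 = 139.6800 MW


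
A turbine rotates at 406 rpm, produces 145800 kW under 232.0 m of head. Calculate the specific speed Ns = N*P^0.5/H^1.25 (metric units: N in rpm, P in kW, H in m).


Ns = 406 * 145800^0.5 / 232.0^1.25 = 171.2162


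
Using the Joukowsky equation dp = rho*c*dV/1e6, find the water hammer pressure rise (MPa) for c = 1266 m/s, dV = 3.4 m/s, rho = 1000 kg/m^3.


dp = 1000 * 1266 * 3.4 / 1e6 = 4.3044 MPa


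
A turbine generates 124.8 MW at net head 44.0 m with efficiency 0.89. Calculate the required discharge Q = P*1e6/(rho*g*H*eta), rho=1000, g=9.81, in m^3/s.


Q = 124.8 * 1e6 / (1000 * 9.81 * 44.0 * 0.89) = 324.8650 m^3/s


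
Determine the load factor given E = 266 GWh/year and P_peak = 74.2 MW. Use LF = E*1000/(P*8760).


LF = 266 * 1000 / (74.2 * 8760) = 0.4092


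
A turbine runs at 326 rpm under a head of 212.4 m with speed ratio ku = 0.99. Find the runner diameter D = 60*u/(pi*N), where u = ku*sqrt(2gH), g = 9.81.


u = 0.99 * sqrt(2*9.81*212.4) = 63.9090 m/s
D = 60 * 63.9090 / (pi * 326) = 3.7441 m


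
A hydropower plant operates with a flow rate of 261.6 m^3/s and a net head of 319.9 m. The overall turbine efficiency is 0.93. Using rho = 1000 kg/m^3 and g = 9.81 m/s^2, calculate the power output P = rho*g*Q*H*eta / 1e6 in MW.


P = 1000 * 9.81 * 261.6 * 319.9 * 0.93 / 1e6 = 763.4910 MW


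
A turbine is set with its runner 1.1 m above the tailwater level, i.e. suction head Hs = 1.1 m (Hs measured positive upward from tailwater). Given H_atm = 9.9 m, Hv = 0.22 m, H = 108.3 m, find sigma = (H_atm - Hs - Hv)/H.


sigma = (9.9 - 1.1 - 0.22) / 108.3 = 0.0792


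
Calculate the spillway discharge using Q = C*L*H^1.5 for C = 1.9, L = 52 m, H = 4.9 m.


Q = 1.9 * 52 * 4.9^1.5 = 1071.6453 m^3/s


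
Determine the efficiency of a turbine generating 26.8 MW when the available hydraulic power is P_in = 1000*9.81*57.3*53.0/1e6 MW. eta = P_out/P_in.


P_in = 1000 * 9.81 * 57.3 * 53.0 / 1e6 = 29.7920 MW
eta = 26.8 / 29.7920 = 0.8996


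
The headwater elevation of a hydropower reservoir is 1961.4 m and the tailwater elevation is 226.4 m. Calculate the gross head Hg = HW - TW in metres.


Hg = 1961.4 - 226.4 = 1735.0000 m


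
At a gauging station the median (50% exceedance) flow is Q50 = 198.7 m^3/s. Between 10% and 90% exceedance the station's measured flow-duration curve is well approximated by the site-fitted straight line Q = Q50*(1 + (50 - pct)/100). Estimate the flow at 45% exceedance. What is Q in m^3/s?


Q = 198.7 * (1 + (50 - 45)/100) = 208.6350 m^3/s


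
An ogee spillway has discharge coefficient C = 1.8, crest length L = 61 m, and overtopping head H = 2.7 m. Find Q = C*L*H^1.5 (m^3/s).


Q = 1.8 * 61 * 2.7^1.5 = 487.1335 m^3/s


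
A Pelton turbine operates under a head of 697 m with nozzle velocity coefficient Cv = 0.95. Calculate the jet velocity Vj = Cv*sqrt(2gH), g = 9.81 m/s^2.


Vj = 0.95 * sqrt(2*9.81*697) = 111.0937 m/s


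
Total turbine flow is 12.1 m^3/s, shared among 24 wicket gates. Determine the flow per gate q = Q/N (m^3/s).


q = 12.1 / 24 = 0.5042 m^3/s


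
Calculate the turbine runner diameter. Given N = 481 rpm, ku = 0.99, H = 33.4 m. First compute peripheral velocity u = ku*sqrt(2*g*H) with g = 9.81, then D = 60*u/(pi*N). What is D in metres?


u = 0.99 * sqrt(2*9.81*33.4) = 25.3430 m/s
D = 60 * 25.3430 / (pi * 481) = 1.0063 m


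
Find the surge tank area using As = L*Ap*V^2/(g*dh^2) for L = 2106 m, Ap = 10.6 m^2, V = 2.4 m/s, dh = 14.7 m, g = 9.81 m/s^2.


As = 2106 * 10.6 * 2.4^2 / (9.81 * 14.7^2) = 60.6573 m^2


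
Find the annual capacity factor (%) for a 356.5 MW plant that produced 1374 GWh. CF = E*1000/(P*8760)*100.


CF = 1374 * 1000 / (356.5 * 8760) * 100 = 43.9970 %


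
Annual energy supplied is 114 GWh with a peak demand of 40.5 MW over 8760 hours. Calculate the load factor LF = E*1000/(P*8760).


LF = 114 * 1000 / (40.5 * 8760) = 0.3213


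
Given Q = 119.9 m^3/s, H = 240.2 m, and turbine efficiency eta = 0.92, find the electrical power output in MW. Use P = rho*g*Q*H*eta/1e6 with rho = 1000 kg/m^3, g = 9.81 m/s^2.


P = 1000 * 9.81 * 119.9 * 240.2 * 0.92 / 1e6 = 259.9256 MW


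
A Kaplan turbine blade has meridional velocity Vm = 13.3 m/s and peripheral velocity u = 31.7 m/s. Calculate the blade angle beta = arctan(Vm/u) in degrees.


beta = arctan(13.3 / 31.7) = 22.7609 degrees


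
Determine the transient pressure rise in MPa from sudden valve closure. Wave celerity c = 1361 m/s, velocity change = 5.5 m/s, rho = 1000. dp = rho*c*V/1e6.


dp = 1000 * 1361 * 5.5 / 1e6 = 7.4855 MPa


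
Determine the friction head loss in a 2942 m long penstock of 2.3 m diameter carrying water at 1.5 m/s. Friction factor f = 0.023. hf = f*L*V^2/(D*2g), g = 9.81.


hf = 0.023 * 2942 * 1.5^2 / (2.3 * 2 * 9.81) = 3.3739 m


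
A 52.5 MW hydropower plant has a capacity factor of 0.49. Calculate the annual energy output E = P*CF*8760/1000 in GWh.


E = 52.5 * 0.49 * 8760 / 1000 = 225.3510 GWh


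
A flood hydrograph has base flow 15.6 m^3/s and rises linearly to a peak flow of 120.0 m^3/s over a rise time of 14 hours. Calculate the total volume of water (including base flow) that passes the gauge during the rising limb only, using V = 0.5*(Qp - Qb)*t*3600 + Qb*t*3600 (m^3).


V = 0.5*(120.0 - 15.6)*14*3600 + 15.6*14*3600 = 3.4171e+06 m^3


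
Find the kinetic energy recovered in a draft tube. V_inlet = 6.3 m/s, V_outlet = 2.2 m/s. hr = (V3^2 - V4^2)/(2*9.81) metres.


hr = (6.3^2 - 2.2^2) / (2*9.81) = 1.7762 m


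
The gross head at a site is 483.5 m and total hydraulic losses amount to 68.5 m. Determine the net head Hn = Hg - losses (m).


Hn = 483.5 - 68.5 = 415.0000 m


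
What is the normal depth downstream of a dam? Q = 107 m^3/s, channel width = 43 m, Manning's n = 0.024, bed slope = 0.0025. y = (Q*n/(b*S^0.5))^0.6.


y = (107 * 0.024 / (43 * 0.0025^0.5))^0.6 = 1.1125 m


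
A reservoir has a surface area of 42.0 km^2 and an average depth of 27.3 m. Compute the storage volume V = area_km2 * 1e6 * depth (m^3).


V = 42.0 * 1e6 * 27.3 = 1.1466e+09 m^3


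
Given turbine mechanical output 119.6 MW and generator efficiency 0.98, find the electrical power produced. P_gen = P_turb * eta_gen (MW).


P_gen = 119.6 * 0.98 = 117.2080 MW


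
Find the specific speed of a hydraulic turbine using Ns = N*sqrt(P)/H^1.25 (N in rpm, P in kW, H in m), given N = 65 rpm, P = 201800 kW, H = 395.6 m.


Ns = 65 * 201800^0.5 / 395.6^1.25 = 16.5502


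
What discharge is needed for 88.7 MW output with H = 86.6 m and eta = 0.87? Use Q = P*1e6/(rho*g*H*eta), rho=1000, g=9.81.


Q = 88.7 * 1e6 / (1000 * 9.81 * 86.6 * 0.87) = 120.0100 m^3/s


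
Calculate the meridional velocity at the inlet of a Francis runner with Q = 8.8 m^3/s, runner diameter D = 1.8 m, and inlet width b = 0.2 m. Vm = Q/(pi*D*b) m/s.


Vm = 8.8 / (pi * 1.8 * 0.2) = 7.7809 m/s


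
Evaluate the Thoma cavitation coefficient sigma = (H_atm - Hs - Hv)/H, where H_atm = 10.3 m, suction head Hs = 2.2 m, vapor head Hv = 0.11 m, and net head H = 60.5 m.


sigma = (10.3 - 2.2 - 0.11) / 60.5 = 0.1321


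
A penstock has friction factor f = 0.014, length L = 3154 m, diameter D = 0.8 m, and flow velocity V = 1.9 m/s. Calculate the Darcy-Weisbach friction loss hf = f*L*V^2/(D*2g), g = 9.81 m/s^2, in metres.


hf = 0.014 * 3154 * 1.9^2 / (0.8 * 2 * 9.81) = 10.1557 m


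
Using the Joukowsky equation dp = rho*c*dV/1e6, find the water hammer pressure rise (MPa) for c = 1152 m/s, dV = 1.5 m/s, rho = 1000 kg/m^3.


dp = 1000 * 1152 * 1.5 / 1e6 = 1.7280 MPa


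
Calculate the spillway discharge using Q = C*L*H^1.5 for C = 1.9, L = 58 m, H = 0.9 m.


Q = 1.9 * 58 * 0.9^1.5 = 94.0904 m^3/s


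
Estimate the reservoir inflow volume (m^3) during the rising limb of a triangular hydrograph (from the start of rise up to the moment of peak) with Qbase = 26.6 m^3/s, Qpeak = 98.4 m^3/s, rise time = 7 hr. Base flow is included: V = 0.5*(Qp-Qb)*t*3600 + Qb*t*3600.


V = 0.5*(98.4 - 26.6)*7*3600 + 26.6*7*3600 = 1.5750e+06 m^3


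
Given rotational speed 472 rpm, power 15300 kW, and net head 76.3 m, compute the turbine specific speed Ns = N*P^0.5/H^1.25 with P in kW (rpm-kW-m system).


Ns = 472 * 15300^0.5 / 76.3^1.25 = 258.9000


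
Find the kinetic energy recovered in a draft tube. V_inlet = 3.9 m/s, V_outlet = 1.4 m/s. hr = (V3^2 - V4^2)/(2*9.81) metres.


hr = (3.9^2 - 1.4^2) / (2*9.81) = 0.6753 m


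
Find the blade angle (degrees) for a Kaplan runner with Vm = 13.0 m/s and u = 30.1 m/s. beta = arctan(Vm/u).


beta = arctan(13.0 / 30.1) = 23.3592 degrees


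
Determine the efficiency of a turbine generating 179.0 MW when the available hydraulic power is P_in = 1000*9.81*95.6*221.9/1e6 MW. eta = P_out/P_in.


P_in = 1000 * 9.81 * 95.6 * 221.9 / 1e6 = 208.1058 MW
eta = 179.0 / 208.1058 = 0.8601


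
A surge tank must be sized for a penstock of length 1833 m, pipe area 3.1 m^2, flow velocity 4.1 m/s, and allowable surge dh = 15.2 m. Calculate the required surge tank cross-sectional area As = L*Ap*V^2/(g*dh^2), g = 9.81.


As = 1833 * 3.1 * 4.1^2 / (9.81 * 15.2^2) = 42.1440 m^2


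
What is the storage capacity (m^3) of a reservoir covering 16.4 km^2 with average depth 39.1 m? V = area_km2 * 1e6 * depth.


V = 16.4 * 1e6 * 39.1 = 6.4124e+08 m^3


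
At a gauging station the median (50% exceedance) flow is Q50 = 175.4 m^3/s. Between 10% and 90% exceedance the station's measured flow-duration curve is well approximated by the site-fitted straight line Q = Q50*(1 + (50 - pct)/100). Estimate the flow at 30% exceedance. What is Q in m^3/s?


Q = 175.4 * (1 + (50 - 30)/100) = 210.4800 m^3/s


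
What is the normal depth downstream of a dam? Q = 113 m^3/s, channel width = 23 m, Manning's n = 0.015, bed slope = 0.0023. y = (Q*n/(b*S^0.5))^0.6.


y = (113 * 0.015 / (23 * 0.0023^0.5))^0.6 = 1.2940 m


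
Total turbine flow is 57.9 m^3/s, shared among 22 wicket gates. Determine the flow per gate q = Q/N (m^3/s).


q = 57.9 / 22 = 2.6318 m^3/s


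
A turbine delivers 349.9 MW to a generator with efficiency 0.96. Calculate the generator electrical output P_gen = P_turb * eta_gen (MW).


P_gen = 349.9 * 0.96 = 335.9040 MW


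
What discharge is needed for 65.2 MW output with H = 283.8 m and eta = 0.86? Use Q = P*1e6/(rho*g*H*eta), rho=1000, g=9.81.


Q = 65.2 * 1e6 / (1000 * 9.81 * 283.8 * 0.86) = 27.2313 m^3/s


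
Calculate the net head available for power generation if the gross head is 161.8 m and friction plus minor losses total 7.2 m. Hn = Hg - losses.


Hn = 161.8 - 7.2 = 154.6000 m


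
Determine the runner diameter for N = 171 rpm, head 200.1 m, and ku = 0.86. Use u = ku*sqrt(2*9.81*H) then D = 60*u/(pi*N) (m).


u = 0.86 * sqrt(2*9.81*200.1) = 53.8854 m/s
D = 60 * 53.8854 / (pi * 171) = 6.0183 m


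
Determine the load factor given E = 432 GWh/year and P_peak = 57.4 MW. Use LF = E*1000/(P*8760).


LF = 432 * 1000 / (57.4 * 8760) = 0.8591


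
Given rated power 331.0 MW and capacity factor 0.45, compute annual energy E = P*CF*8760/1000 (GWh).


E = 331.0 * 0.45 * 8760 / 1000 = 1304.8020 GWh


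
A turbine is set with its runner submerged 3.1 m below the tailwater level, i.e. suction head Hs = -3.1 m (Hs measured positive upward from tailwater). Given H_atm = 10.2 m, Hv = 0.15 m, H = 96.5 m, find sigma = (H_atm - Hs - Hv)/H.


sigma = (10.2 - (-3.1) - 0.15) / 96.5 = 0.1363


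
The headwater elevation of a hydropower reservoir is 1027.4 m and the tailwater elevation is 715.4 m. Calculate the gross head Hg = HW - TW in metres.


Hg = 1027.4 - 715.4 = 312.0000 m


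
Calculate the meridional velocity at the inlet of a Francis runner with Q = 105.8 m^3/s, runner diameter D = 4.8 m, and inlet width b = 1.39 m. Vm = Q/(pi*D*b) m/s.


Vm = 105.8 / (pi * 4.8 * 1.39) = 5.0475 m/s


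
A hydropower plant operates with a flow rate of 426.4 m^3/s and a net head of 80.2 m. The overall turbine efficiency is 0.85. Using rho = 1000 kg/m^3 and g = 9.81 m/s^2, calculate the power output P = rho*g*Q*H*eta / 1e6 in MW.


P = 1000 * 9.81 * 426.4 * 80.2 * 0.85 / 1e6 = 285.1540 MW


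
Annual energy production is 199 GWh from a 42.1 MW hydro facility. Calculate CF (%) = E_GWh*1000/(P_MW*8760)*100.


CF = 199 * 1000 / (42.1 * 8760) * 100 = 53.9594 %


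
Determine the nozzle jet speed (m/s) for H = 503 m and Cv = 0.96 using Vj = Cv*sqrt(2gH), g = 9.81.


Vj = 0.96 * sqrt(2*9.81*503) = 95.3685 m/s


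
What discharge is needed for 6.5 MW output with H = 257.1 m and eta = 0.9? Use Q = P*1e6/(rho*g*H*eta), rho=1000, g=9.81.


Q = 6.5 * 1e6 / (1000 * 9.81 * 257.1 * 0.9) = 2.8635 m^3/s


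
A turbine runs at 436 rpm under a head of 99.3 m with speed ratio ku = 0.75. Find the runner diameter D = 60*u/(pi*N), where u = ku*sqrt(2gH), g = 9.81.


u = 0.75 * sqrt(2*9.81*99.3) = 33.1044 m/s
D = 60 * 33.1044 / (pi * 436) = 1.4501 m


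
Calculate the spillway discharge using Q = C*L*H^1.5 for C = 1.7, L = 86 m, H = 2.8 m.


Q = 1.7 * 86 * 2.8^1.5 = 684.9903 m^3/s


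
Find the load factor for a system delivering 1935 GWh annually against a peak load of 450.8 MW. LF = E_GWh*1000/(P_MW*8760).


LF = 1935 * 1000 / (450.8 * 8760) = 0.4900


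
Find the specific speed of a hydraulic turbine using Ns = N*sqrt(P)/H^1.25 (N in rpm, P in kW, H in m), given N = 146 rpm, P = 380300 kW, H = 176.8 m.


Ns = 146 * 380300^0.5 / 176.8^1.25 = 139.6572


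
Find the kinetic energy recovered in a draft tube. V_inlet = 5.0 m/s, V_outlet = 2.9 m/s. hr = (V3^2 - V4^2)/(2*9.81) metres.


hr = (5.0^2 - 2.9^2) / (2*9.81) = 0.8456 m


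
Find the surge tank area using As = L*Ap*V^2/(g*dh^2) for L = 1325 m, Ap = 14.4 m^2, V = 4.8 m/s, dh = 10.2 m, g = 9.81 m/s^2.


As = 1325 * 14.4 * 4.8^2 / (9.81 * 10.2^2) = 430.7165 m^2


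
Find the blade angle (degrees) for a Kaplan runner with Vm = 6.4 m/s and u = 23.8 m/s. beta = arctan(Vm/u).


beta = arctan(6.4 / 23.8) = 15.0512 degrees


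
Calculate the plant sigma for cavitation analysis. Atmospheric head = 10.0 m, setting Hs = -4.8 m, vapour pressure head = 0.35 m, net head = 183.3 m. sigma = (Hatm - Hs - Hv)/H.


sigma = (10.0 - (-4.8) - 0.35) / 183.3 = 0.0788


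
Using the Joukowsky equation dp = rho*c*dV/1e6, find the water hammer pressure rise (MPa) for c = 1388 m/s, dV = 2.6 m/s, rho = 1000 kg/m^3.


dp = 1000 * 1388 * 2.6 / 1e6 = 3.6088 MPa


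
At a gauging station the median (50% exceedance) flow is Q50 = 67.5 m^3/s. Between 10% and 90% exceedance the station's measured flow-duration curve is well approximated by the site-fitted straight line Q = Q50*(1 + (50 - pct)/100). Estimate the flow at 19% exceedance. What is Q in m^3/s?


Q = 67.5 * (1 + (50 - 19)/100) = 88.4250 m^3/s


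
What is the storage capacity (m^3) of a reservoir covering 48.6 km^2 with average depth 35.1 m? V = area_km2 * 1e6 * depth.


V = 48.6 * 1e6 * 35.1 = 1.7059e+09 m^3


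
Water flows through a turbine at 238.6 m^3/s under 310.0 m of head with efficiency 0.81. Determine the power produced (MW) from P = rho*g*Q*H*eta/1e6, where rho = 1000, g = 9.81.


P = 1000 * 9.81 * 238.6 * 310.0 * 0.81 / 1e6 = 587.7412 MW


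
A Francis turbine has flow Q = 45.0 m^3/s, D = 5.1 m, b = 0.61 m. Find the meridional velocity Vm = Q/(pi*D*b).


Vm = 45.0 / (pi * 5.1 * 0.61) = 4.6043 m/s


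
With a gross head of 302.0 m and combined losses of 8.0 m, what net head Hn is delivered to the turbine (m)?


Hn = 302.0 - 8.0 = 294.0000 m


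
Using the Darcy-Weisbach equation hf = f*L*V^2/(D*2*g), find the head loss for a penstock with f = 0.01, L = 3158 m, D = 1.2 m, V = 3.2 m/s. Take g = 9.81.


hf = 0.01 * 3158 * 3.2^2 / (1.2 * 2 * 9.81) = 13.7351 m


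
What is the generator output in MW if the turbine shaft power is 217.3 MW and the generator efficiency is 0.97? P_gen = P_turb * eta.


P_gen = 217.3 * 0.97 = 210.7810 MW


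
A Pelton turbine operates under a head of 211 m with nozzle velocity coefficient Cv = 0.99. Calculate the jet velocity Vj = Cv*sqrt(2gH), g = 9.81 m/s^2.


Vj = 0.99 * sqrt(2*9.81*211) = 63.6980 m/s


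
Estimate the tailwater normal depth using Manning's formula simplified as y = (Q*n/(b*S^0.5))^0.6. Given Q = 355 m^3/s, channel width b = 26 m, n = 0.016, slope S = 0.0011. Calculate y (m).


y = (355 * 0.016 / (26 * 0.0011^0.5))^0.6 = 3.0989 m


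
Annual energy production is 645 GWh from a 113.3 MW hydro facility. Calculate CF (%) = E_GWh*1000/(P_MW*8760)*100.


CF = 645 * 1000 / (113.3 * 8760) * 100 = 64.9869 %


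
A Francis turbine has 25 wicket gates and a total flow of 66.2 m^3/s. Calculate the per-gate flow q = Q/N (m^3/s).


q = 66.2 / 25 = 2.6480 m^3/s


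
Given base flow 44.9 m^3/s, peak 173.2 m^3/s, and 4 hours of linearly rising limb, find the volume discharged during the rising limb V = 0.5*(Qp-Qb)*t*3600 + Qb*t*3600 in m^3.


V = 0.5*(173.2 - 44.9)*4*3600 + 44.9*4*3600 = 1.5703e+06 m^3


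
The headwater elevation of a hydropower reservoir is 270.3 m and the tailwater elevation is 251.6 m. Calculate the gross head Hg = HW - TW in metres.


Hg = 270.3 - 251.6 = 18.7000 m


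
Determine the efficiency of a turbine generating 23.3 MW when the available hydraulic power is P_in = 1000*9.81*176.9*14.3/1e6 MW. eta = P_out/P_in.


P_in = 1000 * 9.81 * 176.9 * 14.3 / 1e6 = 24.8161 MW
eta = 23.3 / 24.8161 = 0.9389


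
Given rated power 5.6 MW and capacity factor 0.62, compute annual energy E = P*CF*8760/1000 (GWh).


E = 5.6 * 0.62 * 8760 / 1000 = 30.4147 GWh


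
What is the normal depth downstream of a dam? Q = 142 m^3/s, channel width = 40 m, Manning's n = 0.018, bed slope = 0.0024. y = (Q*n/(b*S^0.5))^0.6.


y = (142 * 0.018 / (40 * 0.0024^0.5))^0.6 = 1.1728 m


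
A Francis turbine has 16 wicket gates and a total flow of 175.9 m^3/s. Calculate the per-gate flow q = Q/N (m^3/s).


q = 175.9 / 16 = 10.9938 m^3/s


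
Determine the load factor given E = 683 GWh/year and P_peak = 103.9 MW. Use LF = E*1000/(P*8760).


LF = 683 * 1000 / (103.9 * 8760) = 0.7504


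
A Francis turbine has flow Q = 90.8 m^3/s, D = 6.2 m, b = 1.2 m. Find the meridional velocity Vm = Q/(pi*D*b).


Vm = 90.8 / (pi * 6.2 * 1.2) = 3.8847 m/s


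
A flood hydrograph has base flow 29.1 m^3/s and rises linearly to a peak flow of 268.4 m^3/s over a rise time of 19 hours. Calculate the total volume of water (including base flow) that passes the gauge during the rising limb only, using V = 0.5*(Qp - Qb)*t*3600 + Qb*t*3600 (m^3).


V = 0.5*(268.4 - 29.1)*19*3600 + 29.1*19*3600 = 1.0174e+07 m^3


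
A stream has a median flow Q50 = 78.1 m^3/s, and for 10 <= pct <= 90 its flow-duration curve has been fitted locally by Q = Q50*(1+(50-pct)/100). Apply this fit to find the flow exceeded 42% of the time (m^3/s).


Q = 78.1 * (1 + (50 - 42)/100) = 84.3480 m^3/s


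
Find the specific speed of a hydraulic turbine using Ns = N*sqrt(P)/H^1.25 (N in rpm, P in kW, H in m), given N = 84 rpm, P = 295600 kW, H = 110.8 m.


Ns = 84 * 295600^0.5 / 110.8^1.25 = 127.0448


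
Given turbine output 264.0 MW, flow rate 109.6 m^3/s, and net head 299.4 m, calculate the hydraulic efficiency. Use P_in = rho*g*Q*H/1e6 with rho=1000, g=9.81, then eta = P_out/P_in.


P_in = 1000 * 9.81 * 109.6 * 299.4 / 1e6 = 321.9077 MW
eta = 264.0 / 321.9077 = 0.8201


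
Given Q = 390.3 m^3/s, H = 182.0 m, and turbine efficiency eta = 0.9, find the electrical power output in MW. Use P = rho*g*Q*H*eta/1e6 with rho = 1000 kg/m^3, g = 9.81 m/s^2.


P = 1000 * 9.81 * 390.3 * 182.0 * 0.9 / 1e6 = 627.1645 MW


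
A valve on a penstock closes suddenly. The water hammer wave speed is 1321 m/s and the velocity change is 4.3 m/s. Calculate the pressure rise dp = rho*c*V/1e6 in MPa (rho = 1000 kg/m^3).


dp = 1000 * 1321 * 4.3 / 1e6 = 5.6803 MPa


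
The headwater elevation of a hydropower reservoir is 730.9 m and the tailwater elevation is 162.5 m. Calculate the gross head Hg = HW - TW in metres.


Hg = 730.9 - 162.5 = 568.4000 m


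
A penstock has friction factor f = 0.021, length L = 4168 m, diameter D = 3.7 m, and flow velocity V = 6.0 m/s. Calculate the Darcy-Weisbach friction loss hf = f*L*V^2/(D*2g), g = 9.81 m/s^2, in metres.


hf = 0.021 * 4168 * 6.0^2 / (3.7 * 2 * 9.81) = 43.4059 m


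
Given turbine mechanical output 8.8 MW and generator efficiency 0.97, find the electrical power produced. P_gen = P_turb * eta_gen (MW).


P_gen = 8.8 * 0.97 = 8.5360 MW


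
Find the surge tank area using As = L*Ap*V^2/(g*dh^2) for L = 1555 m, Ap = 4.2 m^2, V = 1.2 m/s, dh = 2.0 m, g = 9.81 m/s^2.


As = 1555 * 4.2 * 1.2^2 / (9.81 * 2.0^2) = 239.6697 m^2


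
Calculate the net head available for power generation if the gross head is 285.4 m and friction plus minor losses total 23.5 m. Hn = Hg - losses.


Hn = 285.4 - 23.5 = 261.9000 m


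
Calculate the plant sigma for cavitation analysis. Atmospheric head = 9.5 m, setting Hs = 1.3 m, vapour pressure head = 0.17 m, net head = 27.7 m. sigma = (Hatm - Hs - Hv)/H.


sigma = (9.5 - 1.3 - 0.17) / 27.7 = 0.2899


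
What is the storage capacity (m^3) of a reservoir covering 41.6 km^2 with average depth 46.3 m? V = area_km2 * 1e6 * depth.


V = 41.6 * 1e6 * 46.3 = 1.9261e+09 m^3


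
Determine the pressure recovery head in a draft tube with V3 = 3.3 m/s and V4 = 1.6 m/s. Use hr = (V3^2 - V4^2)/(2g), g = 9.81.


hr = (3.3^2 - 1.6^2) / (2*9.81) = 0.4246 m


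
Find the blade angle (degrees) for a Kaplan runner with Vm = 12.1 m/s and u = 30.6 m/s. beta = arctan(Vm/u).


beta = arctan(12.1 / 30.6) = 21.5751 degrees


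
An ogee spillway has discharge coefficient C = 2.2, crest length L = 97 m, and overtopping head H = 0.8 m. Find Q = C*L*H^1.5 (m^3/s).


Q = 2.2 * 97 * 0.8^1.5 = 152.6966 m^3/s


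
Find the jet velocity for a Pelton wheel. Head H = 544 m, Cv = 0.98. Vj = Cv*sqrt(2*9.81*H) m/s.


Vj = 0.98 * sqrt(2*9.81*544) = 101.2453 m/s


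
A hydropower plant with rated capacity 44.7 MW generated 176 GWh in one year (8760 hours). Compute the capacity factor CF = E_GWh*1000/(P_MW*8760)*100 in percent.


CF = 176 * 1000 / (44.7 * 8760) * 100 = 44.9470 %


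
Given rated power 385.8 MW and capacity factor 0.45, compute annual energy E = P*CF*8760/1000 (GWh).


E = 385.8 * 0.45 * 8760 / 1000 = 1520.8236 GWh


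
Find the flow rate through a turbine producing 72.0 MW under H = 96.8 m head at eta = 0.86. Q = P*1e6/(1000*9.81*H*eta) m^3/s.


Q = 72.0 * 1e6 / (1000 * 9.81 * 96.8 * 0.86) = 88.1637 m^3/s


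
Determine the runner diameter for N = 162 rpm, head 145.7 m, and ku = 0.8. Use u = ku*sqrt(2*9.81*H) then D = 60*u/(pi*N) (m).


u = 0.8 * sqrt(2*9.81*145.7) = 42.7730 m/s
D = 60 * 42.7730 / (pi * 162) = 5.0426 m


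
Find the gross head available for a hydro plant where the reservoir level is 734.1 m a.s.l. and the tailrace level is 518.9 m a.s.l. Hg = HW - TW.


Hg = 734.1 - 518.9 = 215.2000 m


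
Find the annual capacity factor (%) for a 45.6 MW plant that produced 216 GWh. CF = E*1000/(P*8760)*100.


CF = 216 * 1000 / (45.6 * 8760) * 100 = 54.0735 %


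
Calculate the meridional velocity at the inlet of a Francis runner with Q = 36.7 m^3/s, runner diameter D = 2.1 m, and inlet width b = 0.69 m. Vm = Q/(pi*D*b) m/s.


Vm = 36.7 / (pi * 2.1 * 0.69) = 8.0621 m/s


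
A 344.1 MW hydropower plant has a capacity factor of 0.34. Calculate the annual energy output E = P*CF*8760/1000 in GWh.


E = 344.1 * 0.34 * 8760 / 1000 = 1024.8674 GWh


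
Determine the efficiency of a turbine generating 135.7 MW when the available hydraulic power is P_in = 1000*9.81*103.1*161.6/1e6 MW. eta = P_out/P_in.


P_in = 1000 * 9.81 * 103.1 * 161.6 / 1e6 = 163.4440 MW
eta = 135.7 / 163.4440 = 0.8303


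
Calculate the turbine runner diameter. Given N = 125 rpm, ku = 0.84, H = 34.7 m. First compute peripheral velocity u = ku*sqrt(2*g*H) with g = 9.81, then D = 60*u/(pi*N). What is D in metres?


u = 0.84 * sqrt(2*9.81*34.7) = 21.9176 m/s
D = 60 * 21.9176 / (pi * 125) = 3.3488 m


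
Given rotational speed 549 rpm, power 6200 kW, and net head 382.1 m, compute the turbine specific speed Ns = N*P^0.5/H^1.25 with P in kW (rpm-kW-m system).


Ns = 549 * 6200^0.5 / 382.1^1.25 = 25.5886


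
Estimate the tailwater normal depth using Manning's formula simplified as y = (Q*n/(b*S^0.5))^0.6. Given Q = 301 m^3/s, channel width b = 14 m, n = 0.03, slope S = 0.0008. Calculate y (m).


y = (301 * 0.03 / (14 * 0.0008^0.5))^0.6 = 6.5284 m


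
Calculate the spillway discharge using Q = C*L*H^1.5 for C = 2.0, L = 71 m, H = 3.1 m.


Q = 2.0 * 71 * 3.1^1.5 = 775.0521 m^3/s


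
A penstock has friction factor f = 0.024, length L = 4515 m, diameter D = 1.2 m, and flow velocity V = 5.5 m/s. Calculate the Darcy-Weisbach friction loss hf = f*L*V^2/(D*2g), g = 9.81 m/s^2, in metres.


hf = 0.024 * 4515 * 5.5^2 / (1.2 * 2 * 9.81) = 139.2240 m


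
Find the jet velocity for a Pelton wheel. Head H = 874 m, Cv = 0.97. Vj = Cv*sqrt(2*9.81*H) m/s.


Vj = 0.97 * sqrt(2*9.81*874) = 127.0214 m/s


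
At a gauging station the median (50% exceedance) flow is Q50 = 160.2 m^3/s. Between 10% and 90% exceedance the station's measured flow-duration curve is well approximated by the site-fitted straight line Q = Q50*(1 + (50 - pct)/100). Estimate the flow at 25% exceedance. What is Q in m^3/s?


Q = 160.2 * (1 + (50 - 25)/100) = 200.2500 m^3/s


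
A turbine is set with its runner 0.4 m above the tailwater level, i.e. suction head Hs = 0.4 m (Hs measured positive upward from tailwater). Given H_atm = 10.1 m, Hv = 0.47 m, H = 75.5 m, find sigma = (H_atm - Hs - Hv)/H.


sigma = (10.1 - 0.4 - 0.47) / 75.5 = 0.1223


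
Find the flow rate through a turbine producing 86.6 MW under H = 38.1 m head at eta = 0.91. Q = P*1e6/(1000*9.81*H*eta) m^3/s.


Q = 86.6 * 1e6 / (1000 * 9.81 * 38.1 * 0.91) = 254.6141 m^3/s


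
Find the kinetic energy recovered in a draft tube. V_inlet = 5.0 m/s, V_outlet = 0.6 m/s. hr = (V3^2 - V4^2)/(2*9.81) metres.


hr = (5.0^2 - 0.6^2) / (2*9.81) = 1.2559 m


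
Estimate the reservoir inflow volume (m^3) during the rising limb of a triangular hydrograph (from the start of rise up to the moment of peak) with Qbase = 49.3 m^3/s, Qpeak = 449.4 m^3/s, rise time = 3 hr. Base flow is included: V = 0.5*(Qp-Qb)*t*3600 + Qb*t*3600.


V = 0.5*(449.4 - 49.3)*3*3600 + 49.3*3*3600 = 2.6930e+06 m^3


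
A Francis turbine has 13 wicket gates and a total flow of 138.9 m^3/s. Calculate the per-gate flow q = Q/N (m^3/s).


q = 138.9 / 13 = 10.6846 m^3/s


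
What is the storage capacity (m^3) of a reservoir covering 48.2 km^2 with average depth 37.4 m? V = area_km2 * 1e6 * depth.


V = 48.2 * 1e6 * 37.4 = 1.8027e+09 m^3


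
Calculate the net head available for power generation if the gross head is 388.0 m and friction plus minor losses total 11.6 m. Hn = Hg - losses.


Hn = 388.0 - 11.6 = 376.4000 m


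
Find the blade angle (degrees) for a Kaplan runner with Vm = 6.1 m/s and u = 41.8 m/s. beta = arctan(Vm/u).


beta = arctan(6.1 / 41.8) = 8.3027 degrees


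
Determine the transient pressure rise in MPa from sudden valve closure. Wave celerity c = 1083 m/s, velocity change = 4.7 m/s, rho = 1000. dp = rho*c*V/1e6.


dp = 1000 * 1083 * 4.7 / 1e6 = 5.0901 MPa


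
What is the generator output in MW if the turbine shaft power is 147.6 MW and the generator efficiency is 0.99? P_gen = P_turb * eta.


P_gen = 147.6 * 0.99 = 146.1240 MW


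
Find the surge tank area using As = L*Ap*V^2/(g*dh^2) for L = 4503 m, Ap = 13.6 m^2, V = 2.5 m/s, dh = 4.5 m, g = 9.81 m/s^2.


As = 4503 * 13.6 * 2.5^2 / (9.81 * 4.5^2) = 1926.7565 m^2


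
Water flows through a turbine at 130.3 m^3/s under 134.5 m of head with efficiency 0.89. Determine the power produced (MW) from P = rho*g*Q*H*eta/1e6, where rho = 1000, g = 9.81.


P = 1000 * 9.81 * 130.3 * 134.5 * 0.89 / 1e6 = 153.0121 MW


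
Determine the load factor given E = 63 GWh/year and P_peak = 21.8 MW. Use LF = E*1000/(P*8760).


LF = 63 * 1000 / (21.8 * 8760) = 0.3299


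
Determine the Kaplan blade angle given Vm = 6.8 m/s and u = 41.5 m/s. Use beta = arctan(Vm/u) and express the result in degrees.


beta = arctan(6.8 / 41.5) = 9.3055 degrees


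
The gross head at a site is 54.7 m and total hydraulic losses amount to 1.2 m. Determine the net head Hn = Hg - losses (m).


Hn = 54.7 - 1.2 = 53.5000 m


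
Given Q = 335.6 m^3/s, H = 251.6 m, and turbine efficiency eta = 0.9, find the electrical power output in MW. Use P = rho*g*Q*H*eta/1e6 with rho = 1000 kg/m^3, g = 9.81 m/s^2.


P = 1000 * 9.81 * 335.6 * 251.6 * 0.9 / 1e6 = 745.4939 MW


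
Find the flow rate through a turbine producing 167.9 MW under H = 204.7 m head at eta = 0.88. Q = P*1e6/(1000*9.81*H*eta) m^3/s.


Q = 167.9 * 1e6 / (1000 * 9.81 * 204.7 * 0.88) = 95.0126 m^3/s


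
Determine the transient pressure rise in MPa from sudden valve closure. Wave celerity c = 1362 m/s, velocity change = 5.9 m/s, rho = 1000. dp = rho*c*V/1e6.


dp = 1000 * 1362 * 5.9 / 1e6 = 8.0358 MPa


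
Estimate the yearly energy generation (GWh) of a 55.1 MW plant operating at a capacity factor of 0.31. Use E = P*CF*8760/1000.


E = 55.1 * 0.31 * 8760 / 1000 = 149.6296 GWh


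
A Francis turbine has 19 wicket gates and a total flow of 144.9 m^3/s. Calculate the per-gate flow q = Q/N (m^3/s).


q = 144.9 / 19 = 7.6263 m^3/s


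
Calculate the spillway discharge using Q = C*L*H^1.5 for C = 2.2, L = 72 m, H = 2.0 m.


Q = 2.2 * 72 * 2.0^1.5 = 448.0229 m^3/s


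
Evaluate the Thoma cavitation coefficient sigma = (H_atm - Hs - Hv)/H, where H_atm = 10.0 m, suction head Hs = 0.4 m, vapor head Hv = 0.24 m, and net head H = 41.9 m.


sigma = (10.0 - 0.4 - 0.24) / 41.9 = 0.2234


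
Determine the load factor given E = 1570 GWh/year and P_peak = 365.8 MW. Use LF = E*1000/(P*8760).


LF = 1570 * 1000 / (365.8 * 8760) = 0.4900


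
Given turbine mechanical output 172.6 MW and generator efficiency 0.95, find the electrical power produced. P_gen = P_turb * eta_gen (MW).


P_gen = 172.6 * 0.95 = 163.9700 MW


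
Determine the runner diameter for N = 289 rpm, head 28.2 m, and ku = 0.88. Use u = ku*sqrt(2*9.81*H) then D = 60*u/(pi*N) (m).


u = 0.88 * sqrt(2*9.81*28.2) = 20.6994 m/s
D = 60 * 20.6994 / (pi * 289) = 1.3679 m


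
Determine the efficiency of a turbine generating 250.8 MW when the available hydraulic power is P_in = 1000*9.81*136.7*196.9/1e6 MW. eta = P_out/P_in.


P_in = 1000 * 9.81 * 136.7 * 196.9 / 1e6 = 264.0482 MW
eta = 250.8 / 264.0482 = 0.9498


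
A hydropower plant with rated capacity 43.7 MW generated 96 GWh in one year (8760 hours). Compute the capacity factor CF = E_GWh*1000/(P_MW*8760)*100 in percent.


CF = 96 * 1000 / (43.7 * 8760) * 100 = 25.0776 %


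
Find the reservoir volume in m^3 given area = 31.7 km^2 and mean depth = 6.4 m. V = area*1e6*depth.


V = 31.7 * 1e6 * 6.4 = 2.0288e+08 m^3


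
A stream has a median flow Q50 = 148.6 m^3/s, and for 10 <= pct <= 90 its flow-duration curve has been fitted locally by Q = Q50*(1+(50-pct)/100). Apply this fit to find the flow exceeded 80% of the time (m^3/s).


Q = 148.6 * (1 + (50 - 80)/100) = 104.0200 m^3/s


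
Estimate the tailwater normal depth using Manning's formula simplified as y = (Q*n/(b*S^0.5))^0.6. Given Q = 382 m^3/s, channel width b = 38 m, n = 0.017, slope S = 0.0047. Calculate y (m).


y = (382 * 0.017 / (38 * 0.0047^0.5))^0.6 = 1.7298 m


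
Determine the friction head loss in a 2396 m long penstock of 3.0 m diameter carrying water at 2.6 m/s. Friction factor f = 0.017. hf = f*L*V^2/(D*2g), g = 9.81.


hf = 0.017 * 2396 * 2.6^2 / (3.0 * 2 * 9.81) = 4.6780 m


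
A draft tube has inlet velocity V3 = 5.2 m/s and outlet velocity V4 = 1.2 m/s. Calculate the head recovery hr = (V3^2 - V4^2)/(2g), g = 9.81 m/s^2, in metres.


hr = (5.2^2 - 1.2^2) / (2*9.81) = 1.3048 m


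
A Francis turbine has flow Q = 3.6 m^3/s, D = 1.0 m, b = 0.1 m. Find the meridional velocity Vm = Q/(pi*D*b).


Vm = 3.6 / (pi * 1.0 * 0.1) = 11.4592 m/s


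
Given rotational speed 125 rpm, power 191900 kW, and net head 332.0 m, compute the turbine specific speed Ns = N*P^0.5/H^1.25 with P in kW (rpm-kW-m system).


Ns = 125 * 191900^0.5 / 332.0^1.25 = 38.6389


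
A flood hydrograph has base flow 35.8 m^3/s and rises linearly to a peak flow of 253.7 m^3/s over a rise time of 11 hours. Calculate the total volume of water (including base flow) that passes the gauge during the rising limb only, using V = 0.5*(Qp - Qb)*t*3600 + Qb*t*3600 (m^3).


V = 0.5*(253.7 - 35.8)*11*3600 + 35.8*11*3600 = 5.7321e+06 m^3


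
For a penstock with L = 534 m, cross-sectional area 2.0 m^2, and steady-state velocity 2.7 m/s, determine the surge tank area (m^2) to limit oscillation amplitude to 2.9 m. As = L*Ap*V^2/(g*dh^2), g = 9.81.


As = 534 * 2.0 * 2.7^2 / (9.81 * 2.9^2) = 94.3700 m^2


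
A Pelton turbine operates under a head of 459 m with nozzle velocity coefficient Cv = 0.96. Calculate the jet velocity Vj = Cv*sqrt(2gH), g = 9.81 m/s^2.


Vj = 0.96 * sqrt(2*9.81*459) = 91.1018 m/s


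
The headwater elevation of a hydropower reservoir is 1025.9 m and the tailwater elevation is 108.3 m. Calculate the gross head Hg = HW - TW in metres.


Hg = 1025.9 - 108.3 = 917.6000 m


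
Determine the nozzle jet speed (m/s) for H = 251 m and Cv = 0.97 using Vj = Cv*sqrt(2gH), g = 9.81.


Vj = 0.97 * sqrt(2*9.81*251) = 68.0704 m/s


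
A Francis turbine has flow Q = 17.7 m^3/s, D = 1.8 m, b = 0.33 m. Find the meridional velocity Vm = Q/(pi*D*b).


Vm = 17.7 / (pi * 1.8 * 0.33) = 9.4850 m/s


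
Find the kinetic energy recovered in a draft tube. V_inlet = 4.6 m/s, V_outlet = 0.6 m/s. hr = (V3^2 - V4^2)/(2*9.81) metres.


hr = (4.6^2 - 0.6^2) / (2*9.81) = 1.0601 m


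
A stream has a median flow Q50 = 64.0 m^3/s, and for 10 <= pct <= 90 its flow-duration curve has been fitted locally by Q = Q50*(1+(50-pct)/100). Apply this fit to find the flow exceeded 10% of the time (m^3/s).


Q = 64.0 * (1 + (50 - 10)/100) = 89.6000 m^3/s


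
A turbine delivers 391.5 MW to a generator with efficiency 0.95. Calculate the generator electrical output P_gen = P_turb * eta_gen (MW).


P_gen = 391.5 * 0.95 = 371.9250 MW


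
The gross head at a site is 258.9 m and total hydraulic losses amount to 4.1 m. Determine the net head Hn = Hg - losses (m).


Hn = 258.9 - 4.1 = 254.8000 m


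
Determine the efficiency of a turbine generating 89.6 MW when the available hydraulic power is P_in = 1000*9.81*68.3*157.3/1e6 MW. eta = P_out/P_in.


P_in = 1000 * 9.81 * 68.3 * 157.3 / 1e6 = 105.3946 MW
eta = 89.6 / 105.3946 = 0.8501


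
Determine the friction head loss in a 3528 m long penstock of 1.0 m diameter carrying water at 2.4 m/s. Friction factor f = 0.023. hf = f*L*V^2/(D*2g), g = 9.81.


hf = 0.023 * 3528 * 2.4^2 / (1.0 * 2 * 9.81) = 23.8221 m


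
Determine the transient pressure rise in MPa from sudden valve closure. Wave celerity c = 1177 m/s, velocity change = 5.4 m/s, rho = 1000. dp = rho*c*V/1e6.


dp = 1000 * 1177 * 5.4 / 1e6 = 6.3558 MPa


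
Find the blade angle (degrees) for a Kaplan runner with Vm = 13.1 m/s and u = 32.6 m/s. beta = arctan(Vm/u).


beta = arctan(13.1 / 32.6) = 21.8923 degrees


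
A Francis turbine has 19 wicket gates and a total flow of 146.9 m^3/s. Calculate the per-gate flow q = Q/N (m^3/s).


q = 146.9 / 19 = 7.7316 m^3/s


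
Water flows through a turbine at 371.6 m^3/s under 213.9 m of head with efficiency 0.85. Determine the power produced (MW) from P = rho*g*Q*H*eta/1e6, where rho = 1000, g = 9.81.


P = 1000 * 9.81 * 371.6 * 213.9 * 0.85 / 1e6 = 662.7877 MW


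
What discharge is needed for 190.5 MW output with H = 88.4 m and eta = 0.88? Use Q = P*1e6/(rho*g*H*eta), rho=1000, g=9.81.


Q = 190.5 * 1e6 / (1000 * 9.81 * 88.4 * 0.88) = 249.6267 m^3/s


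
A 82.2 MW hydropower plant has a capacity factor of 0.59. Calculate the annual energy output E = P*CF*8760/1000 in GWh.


E = 82.2 * 0.59 * 8760 / 1000 = 424.8425 GWh


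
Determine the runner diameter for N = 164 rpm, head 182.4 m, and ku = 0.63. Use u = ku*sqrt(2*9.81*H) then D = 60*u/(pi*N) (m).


u = 0.63 * sqrt(2*9.81*182.4) = 37.6879 m/s
D = 60 * 37.6879 / (pi * 164) = 4.3889 m


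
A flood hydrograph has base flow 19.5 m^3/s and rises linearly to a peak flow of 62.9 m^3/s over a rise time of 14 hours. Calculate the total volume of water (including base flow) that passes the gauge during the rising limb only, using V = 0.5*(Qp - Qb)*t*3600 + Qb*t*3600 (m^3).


V = 0.5*(62.9 - 19.5)*14*3600 + 19.5*14*3600 = 2.0765e+06 m^3


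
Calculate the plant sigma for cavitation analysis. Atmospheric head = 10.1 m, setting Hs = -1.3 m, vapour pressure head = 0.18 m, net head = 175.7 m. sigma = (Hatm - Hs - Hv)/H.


sigma = (10.1 - (-1.3) - 0.18) / 175.7 = 0.0639


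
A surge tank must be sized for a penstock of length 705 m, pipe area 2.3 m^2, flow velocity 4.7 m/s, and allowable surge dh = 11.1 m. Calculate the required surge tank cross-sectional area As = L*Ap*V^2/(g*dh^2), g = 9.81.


As = 705 * 2.3 * 4.7^2 / (9.81 * 11.1^2) = 29.6345 m^2


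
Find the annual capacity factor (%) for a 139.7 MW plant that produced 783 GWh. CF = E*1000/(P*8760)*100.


CF = 783 * 1000 / (139.7 * 8760) * 100 = 63.9825 %


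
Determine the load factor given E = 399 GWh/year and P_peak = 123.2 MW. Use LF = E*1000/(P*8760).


LF = 399 * 1000 / (123.2 * 8760) = 0.3697


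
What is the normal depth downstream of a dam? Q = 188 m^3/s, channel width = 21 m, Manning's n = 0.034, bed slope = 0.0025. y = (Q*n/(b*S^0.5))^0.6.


y = (188 * 0.034 / (21 * 0.0025^0.5))^0.6 = 2.9558 m
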